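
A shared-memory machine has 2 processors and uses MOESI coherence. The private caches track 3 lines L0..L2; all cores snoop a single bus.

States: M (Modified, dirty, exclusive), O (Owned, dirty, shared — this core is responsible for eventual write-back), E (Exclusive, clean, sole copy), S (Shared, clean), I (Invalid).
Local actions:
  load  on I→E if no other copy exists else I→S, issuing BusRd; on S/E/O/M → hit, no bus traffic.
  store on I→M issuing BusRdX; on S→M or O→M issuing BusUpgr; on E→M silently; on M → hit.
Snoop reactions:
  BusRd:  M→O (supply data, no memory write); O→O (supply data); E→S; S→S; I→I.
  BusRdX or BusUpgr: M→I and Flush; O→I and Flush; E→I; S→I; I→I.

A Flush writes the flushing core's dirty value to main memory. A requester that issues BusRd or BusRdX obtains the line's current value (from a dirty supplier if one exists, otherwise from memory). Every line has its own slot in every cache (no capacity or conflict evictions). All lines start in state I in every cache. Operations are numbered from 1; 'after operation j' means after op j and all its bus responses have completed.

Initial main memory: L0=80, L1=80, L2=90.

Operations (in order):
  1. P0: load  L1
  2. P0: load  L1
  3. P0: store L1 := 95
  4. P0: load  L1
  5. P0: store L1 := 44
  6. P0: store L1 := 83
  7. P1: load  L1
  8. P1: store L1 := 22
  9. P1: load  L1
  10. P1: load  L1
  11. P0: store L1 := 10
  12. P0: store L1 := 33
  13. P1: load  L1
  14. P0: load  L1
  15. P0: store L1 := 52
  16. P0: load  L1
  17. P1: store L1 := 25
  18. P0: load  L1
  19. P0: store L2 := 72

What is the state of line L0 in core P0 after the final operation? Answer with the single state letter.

[1] P0: load  L1 | P0:E(80), P1:I | bus: BusRd
[2] P0: load  L1 | P0:E(80), P1:I | bus: none
[3] P0: store L1 := 95 | P0:M(95), P1:I | bus: none
[4] P0: load  L1 | P0:M(95), P1:I | bus: none
[5] P0: store L1 := 44 | P0:M(44), P1:I | bus: none
[6] P0: store L1 := 83 | P0:M(83), P1:I | bus: none
[7] P1: load  L1 | P0:O(83), P1:S(83) | bus: BusRd
[8] P1: store L1 := 22 | P0:I, P1:M(22) | bus: BusUpgr,Flush
[9] P1: load  L1 | P0:I, P1:M(22) | bus: none
[10] P1: load  L1 | P0:I, P1:M(22) | bus: none
[11] P0: store L1 := 10 | P0:M(10), P1:I | bus: BusRdX,Flush
[12] P0: store L1 := 33 | P0:M(33), P1:I | bus: none
[13] P1: load  L1 | P0:O(33), P1:S(33) | bus: BusRd
[14] P0: load  L1 | P0:O(33), P1:S(33) | bus: none
[15] P0: store L1 := 52 | P0:M(52), P1:I | bus: BusUpgr
[16] P0: load  L1 | P0:M(52), P1:I | bus: none
[17] P1: store L1 := 25 | P0:I, P1:M(25) | bus: BusRdX,Flush
[18] P0: load  L1 | P0:S(25), P1:O(25) | bus: BusRd
[19] P0: store L2 := 72 | P0:M(72), P1:I | bus: BusRdX

state = I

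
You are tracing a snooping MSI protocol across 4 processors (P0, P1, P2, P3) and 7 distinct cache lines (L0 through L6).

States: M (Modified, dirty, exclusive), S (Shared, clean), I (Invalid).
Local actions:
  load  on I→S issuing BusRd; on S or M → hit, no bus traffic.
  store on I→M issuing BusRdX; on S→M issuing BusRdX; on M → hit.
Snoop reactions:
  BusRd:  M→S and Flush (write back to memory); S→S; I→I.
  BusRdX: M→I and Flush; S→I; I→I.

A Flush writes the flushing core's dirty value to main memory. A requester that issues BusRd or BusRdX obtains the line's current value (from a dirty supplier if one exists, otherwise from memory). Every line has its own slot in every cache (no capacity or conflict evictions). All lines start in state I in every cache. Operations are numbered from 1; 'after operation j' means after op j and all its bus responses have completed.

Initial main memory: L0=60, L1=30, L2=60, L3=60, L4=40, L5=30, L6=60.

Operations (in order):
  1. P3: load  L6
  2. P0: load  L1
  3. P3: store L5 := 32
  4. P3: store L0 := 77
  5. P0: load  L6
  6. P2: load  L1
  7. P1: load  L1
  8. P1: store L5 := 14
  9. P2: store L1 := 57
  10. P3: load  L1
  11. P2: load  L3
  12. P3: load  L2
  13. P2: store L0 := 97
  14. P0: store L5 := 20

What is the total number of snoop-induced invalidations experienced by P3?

invalidations = 2

[1] P3: load  L6 | P0:I, P1:I, P2:I, P3:S(60) | bus: BusRd
[2] P0: load  L1 | P0:S(30), P1:I, P2:I, P3:I | bus: BusRd
[3] P3: store L5 := 32 | P0:I, P1:I, P2:I, P3:M(32) | bus: BusRdX
[4] P3: store L0 := 77 | P0:I, P1:I, P2:I, P3:M(77) | bus: BusRdX
[5] P0: load  L6 | P0:S(60), P1:I, P2:I, P3:S(60) | bus: BusRd
[6] P2: load  L1 | P0:S(30), P1:I, P2:S(30), P3:I | bus: BusRd
[7] P1: load  L1 | P0:S(30), P1:S(30), P2:S(30), P3:I | bus: BusRd
[8] P1: store L5 := 14 | P0:I, P1:M(14), P2:I, P3:I | bus: BusRdX,Flush
[9] P2: store L1 := 57 | P0:I, P1:I, P2:M(57), P3:I | bus: BusRdX
[10] P3: load  L1 | P0:I, P1:I, P2:S(57), P3:S(57) | bus: BusRd,Flush
[11] P2: load  L3 | P0:I, P1:I, P2:S(60), P3:I | bus: BusRd
[12] P3: load  L2 | P0:I, P1:I, P2:I, P3:S(60) | bus: BusRd
[13] P2: store L0 := 97 | P0:I, P1:I, P2:M(97), P3:I | bus: BusRdX,Flush
[14] P0: store L5 := 20 | P0:M(20), P1:I, P2:I, P3:I | bus: BusRdX,Flush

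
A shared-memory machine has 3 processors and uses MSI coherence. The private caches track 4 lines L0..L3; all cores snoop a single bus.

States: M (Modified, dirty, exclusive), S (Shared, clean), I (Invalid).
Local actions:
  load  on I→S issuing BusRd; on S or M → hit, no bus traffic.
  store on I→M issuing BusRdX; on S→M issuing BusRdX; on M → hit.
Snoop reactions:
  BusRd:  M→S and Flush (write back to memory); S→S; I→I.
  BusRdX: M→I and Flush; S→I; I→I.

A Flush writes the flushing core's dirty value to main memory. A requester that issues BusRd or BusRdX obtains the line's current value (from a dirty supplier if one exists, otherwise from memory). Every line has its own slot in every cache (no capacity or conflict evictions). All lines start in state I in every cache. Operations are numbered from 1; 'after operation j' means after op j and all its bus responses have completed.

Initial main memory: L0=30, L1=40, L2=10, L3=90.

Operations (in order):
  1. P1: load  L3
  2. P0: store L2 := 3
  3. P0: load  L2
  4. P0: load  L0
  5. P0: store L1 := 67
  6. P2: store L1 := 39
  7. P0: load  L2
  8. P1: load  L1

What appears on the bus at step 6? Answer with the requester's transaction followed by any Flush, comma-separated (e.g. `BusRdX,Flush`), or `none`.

1. P1: load  L3  bus=[BusRd]  L3: P0=I P1=S P2=I  mem[L3]=90
2. P0: store L2 := 3  bus=[BusRdX]  L2: P0=M P1=I P2=I  mem[L2]=10
3. P0: load  L2  bus=[-]  L2: P0=M P1=I P2=I  mem[L2]=10
4. P0: load  L0  bus=[BusRd]  L0: P0=S P1=I P2=I  mem[L0]=30
5. P0: store L1 := 67  bus=[BusRdX]  L1: P0=M P1=I P2=I  mem[L1]=40
6. P2: store L1 := 39  bus=[BusRdX,Flush]  L1: P0=I P1=I P2=M  mem[L1]=67
7. P0: load  L2  bus=[-]  L2: P0=M P1=I P2=I  mem[L2]=10
8. P1: load  L1  bus=[BusRd,Flush]  L1: P0=I P1=S P2=S  mem[L1]=39

bus = BusRdX,Flush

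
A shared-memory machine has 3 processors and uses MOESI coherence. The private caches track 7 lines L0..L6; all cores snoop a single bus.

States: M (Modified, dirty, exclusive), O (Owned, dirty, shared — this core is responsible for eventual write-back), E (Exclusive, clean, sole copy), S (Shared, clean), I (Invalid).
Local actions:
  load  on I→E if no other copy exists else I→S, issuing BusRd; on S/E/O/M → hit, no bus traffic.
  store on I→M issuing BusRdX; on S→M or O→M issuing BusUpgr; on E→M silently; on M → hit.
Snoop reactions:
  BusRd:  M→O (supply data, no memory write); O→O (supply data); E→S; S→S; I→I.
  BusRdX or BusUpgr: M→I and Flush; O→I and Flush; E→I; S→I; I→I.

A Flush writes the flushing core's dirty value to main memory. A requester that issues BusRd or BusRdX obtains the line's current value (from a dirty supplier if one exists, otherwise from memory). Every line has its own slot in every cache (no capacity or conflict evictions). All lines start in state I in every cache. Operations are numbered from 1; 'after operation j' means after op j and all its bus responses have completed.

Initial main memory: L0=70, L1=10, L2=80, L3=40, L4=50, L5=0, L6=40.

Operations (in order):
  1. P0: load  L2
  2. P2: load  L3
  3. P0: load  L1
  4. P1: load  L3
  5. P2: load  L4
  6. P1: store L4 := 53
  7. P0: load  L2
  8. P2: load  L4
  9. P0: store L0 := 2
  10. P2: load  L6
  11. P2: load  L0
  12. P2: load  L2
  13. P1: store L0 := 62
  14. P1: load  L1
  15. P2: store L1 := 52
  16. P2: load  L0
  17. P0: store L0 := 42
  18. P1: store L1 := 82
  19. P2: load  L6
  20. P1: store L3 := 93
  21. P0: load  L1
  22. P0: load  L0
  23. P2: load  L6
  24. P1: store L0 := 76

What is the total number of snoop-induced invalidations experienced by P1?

step 1: P0: load  L2  ⟶  EII  (L2)  txn=BusRd  M[L2]=80
step 2: P2: load  L3  ⟶  IIE  (L3)  txn=BusRd  M[L3]=40
step 3: P0: load  L1  ⟶  EII  (L1)  txn=BusRd  M[L1]=10
step 4: P1: load  L3  ⟶  ISS  (L3)  txn=BusRd  M[L3]=40
step 5: P2: load  L4  ⟶  IIE  (L4)  txn=BusRd  M[L4]=50
step 6: P1: store L4 := 53  ⟶  IMI  (L4)  txn=BusRdX  M[L4]=50
step 7: P0: load  L2  ⟶  EII  (L2)  txn=∅  M[L2]=80
step 8: P2: load  L4  ⟶  IOS  (L4)  txn=BusRd  M[L4]=50
step 9: P0: store L0 := 2  ⟶  MII  (L0)  txn=BusRdX  M[L0]=70
step 10: P2: load  L6  ⟶  IIE  (L6)  txn=BusRd  M[L6]=40
step 11: P2: load  L0  ⟶  OIS  (L0)  txn=BusRd  M[L0]=70
step 12: P2: load  L2  ⟶  SIS  (L2)  txn=BusRd  M[L2]=80
step 13: P1: store L0 := 62  ⟶  IMI  (L0)  txn=BusRdX+Flush  M[L0]=2
step 14: P1: load  L1  ⟶  SSI  (L1)  txn=BusRd  M[L1]=10
step 15: P2: store L1 := 52  ⟶  IIM  (L1)  txn=BusRdX  M[L1]=10
step 16: P2: load  L0  ⟶  IOS  (L0)  txn=BusRd  M[L0]=2
step 17: P0: store L0 := 42  ⟶  MII  (L0)  txn=BusRdX+Flush  M[L0]=62
step 18: P1: store L1 := 82  ⟶  IMI  (L1)  txn=BusRdX+Flush  M[L1]=52
step 19: P2: load  L6  ⟶  IIE  (L6)  txn=∅  M[L6]=40
step 20: P1: store L3 := 93  ⟶  IMI  (L3)  txn=BusUpgr  M[L3]=40
step 21: P0: load  L1  ⟶  SOI  (L1)  txn=BusRd  M[L1]=52
step 22: P0: load  L0  ⟶  MII  (L0)  txn=∅  M[L0]=62
step 23: P2: load  L6  ⟶  IIE  (L6)  txn=∅  M[L6]=40
step 24: P1: store L0 := 76  ⟶  IMI  (L0)  txn=BusRdX+Flush  M[L0]=42

invalidations = 2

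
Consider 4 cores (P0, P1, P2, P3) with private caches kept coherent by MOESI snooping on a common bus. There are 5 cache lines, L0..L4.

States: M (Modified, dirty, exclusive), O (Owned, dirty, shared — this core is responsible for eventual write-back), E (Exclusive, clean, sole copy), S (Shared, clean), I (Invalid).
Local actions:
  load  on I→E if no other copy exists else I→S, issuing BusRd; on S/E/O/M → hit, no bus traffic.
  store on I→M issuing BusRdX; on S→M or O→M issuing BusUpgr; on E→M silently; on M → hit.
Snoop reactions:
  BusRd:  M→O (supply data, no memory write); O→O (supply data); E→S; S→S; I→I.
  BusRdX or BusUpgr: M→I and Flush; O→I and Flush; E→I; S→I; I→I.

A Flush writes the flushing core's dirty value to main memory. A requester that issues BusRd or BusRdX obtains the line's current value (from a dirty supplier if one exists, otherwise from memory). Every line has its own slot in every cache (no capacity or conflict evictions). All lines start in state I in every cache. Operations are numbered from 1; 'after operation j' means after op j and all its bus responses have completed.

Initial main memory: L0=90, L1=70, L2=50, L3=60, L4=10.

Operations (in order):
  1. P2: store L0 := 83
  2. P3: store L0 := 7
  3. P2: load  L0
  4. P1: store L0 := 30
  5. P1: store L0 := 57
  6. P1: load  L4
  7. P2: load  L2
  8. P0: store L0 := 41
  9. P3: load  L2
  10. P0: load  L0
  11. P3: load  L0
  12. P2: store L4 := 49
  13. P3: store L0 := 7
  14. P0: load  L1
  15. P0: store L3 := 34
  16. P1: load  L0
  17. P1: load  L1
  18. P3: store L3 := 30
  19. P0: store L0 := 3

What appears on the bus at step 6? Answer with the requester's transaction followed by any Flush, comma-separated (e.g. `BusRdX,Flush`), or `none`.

bus = BusRd

  op1 P2: store L0 := 83 → I/I/M/I on L0; bus BusRdX; mem=90
  op2 P3: store L0 := 7 → I/I/I/M on L0; bus BusRdX Flush; mem=83
  op3 P2: load  L0 → I/I/S/O on L0; bus BusRd; mem=83
  op4 P1: store L0 := 30 → I/M/I/I on L0; bus BusRdX Flush; mem=7
  op5 P1: store L0 := 57 → I/M/I/I on L0; bus (none); mem=7
  op6 P1: load  L4 → I/E/I/I on L4; bus BusRd; mem=10
  op7 P2: load  L2 → I/I/E/I on L2; bus BusRd; mem=50
  op8 P0: store L0 := 41 → M/I/I/I on L0; bus BusRdX Flush; mem=57
  op9 P3: load  L2 → I/I/S/S on L2; bus BusRd; mem=50
  op10 P0: load  L0 → M/I/I/I on L0; bus (none); mem=57
  op11 P3: load  L0 → O/I/I/S on L0; bus BusRd; mem=57
  op12 P2: store L4 := 49 → I/I/M/I on L4; bus BusRdX; mem=10
  op13 P3: store L0 := 7 → I/I/I/M on L0; bus BusUpgr Flush; mem=41
  op14 P0: load  L1 → E/I/I/I on L1; bus BusRd; mem=70
  op15 P0: store L3 := 34 → M/I/I/I on L3; bus BusRdX; mem=60
  op16 P1: load  L0 → I/S/I/O on L0; bus BusRd; mem=41
  op17 P1: load  L1 → S/S/I/I on L1; bus BusRd; mem=70
  op18 P3: store L3 := 30 → I/I/I/M on L3; bus BusRdX Flush; mem=34
  op19 P0: store L0 := 3 → M/I/I/I on L0; bus BusRdX Flush; mem=7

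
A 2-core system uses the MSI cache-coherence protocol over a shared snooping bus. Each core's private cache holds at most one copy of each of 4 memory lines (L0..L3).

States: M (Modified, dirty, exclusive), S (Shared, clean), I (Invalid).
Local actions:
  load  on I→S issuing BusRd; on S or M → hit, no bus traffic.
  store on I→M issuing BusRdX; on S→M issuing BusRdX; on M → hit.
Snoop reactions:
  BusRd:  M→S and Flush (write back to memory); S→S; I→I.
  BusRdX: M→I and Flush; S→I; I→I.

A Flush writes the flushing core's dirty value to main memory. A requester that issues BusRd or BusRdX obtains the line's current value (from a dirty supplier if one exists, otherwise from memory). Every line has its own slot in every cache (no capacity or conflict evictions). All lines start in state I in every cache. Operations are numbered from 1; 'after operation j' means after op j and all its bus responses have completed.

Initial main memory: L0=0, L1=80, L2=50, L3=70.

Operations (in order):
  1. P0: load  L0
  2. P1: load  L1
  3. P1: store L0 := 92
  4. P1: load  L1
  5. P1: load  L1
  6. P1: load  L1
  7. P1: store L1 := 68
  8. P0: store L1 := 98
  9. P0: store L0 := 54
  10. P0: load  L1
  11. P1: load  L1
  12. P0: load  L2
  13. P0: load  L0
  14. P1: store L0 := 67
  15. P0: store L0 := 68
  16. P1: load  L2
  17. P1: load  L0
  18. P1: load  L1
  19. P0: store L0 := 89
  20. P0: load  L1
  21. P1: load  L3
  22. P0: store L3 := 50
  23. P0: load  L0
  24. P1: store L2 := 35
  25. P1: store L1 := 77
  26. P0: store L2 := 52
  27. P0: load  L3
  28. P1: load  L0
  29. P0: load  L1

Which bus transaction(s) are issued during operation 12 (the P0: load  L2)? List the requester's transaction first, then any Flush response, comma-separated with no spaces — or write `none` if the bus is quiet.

bus = BusRd

  op1 P0: load  L0 → S/I on L0; bus BusRd; mem=0
  op2 P1: load  L1 → I/S on L1; bus BusRd; mem=80
  op3 P1: store L0 := 92 → I/M on L0; bus BusRdX; mem=0
  op4 P1: load  L1 → I/S on L1; bus (none); mem=80
  op5 P1: load  L1 → I/S on L1; bus (none); mem=80
  op6 P1: load  L1 → I/S on L1; bus (none); mem=80
  op7 P1: store L1 := 68 → I/M on L1; bus BusRdX; mem=80
  op8 P0: store L1 := 98 → M/I on L1; bus BusRdX Flush; mem=68
  op9 P0: store L0 := 54 → M/I on L0; bus BusRdX Flush; mem=92
  op10 P0: load  L1 → M/I on L1; bus (none); mem=68
  op11 P1: load  L1 → S/S on L1; bus BusRd Flush; mem=98
  op12 P0: load  L2 → S/I on L2; bus BusRd; mem=50
  op13 P0: load  L0 → M/I on L0; bus (none); mem=92
  op14 P1: store L0 := 67 → I/M on L0; bus BusRdX Flush; mem=54
  op15 P0: store L0 := 68 → M/I on L0; bus BusRdX Flush; mem=67
  op16 P1: load  L2 → S/S on L2; bus BusRd; mem=50
  op17 P1: load  L0 → S/S on L0; bus BusRd Flush; mem=68
  op18 P1: load  L1 → S/S on L1; bus (none); mem=98
  op19 P0: store L0 := 89 → M/I on L0; bus BusRdX; mem=68
  op20 P0: load  L1 → S/S on L1; bus (none); mem=98
  op21 P1: load  L3 → I/S on L3; bus BusRd; mem=70
  op22 P0: store L3 := 50 → M/I on L3; bus BusRdX; mem=70
  op23 P0: load  L0 → M/I on L0; bus (none); mem=68
  op24 P1: store L2 := 35 → I/M on L2; bus BusRdX; mem=50
  op25 P1: store L1 := 77 → I/M on L1; bus BusRdX; mem=98
  op26 P0: store L2 := 52 → M/I on L2; bus BusRdX Flush; mem=35
  op27 P0: load  L3 → M/I on L3; bus (none); mem=70
  op28 P1: load  L0 → S/S on L0; bus BusRd Flush; mem=89
  op29 P0: load  L1 → S/S on L1; bus BusRd Flush; mem=77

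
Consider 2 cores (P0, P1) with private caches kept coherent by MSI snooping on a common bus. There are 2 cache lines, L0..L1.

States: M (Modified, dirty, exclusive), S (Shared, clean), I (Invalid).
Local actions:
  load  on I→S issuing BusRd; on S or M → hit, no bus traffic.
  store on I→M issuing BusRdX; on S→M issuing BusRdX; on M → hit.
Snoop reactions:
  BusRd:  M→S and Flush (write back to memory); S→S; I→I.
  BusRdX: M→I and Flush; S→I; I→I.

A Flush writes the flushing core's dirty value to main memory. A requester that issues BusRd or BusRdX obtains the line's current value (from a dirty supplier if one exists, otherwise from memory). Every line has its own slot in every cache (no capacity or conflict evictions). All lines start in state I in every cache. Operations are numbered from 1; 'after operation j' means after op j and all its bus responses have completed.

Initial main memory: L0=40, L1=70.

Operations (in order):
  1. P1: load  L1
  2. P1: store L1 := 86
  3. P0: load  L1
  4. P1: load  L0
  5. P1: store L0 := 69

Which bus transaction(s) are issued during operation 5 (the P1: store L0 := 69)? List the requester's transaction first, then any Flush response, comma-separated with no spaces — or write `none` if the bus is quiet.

[1] P1: load  L1 | P0:I, P1:S(70) | bus: BusRd
[2] P1: store L1 := 86 | P0:I, P1:M(86) | bus: BusRdX
[3] P0: load  L1 | P0:S(86), P1:S(86) | bus: BusRd,Flush
[4] P1: load  L0 | P0:I, P1:S(40) | bus: BusRd
[5] P1: store L0 := 69 | P0:I, P1:M(69) | bus: BusRdX

bus = BusRdX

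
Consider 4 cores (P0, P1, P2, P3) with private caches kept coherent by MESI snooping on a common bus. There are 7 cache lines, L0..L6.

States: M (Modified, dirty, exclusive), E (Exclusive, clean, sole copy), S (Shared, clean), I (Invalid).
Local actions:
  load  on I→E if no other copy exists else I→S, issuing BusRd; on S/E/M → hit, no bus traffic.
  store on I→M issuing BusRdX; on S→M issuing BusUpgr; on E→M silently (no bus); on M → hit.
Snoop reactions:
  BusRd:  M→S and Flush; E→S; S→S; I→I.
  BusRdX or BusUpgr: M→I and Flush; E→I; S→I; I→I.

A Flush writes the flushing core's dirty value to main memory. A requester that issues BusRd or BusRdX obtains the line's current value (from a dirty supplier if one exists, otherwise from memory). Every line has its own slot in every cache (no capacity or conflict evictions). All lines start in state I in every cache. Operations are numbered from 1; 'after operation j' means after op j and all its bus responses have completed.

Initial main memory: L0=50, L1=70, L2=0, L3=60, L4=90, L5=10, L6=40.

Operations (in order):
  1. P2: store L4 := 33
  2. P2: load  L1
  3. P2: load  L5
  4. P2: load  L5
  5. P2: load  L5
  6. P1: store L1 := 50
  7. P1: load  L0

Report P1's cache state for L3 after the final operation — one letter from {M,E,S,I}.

state = I

[1] P2: store L4 := 33 | P0:I, P1:I, P2:M(33), P3:I | bus: BusRdX
[2] P2: load  L1 | P0:I, P1:I, P2:E(70), P3:I | bus: BusRd
[3] P2: load  L5 | P0:I, P1:I, P2:E(10), P3:I | bus: BusRd
[4] P2: load  L5 | P0:I, P1:I, P2:E(10), P3:I | bus: none
[5] P2: load  L5 | P0:I, P1:I, P2:E(10), P3:I | bus: none
[6] P1: store L1 := 50 | P0:I, P1:M(50), P2:I, P3:I | bus: BusRdX
[7] P1: load  L0 | P0:I, P1:E(50), P2:I, P3:I | bus: BusRd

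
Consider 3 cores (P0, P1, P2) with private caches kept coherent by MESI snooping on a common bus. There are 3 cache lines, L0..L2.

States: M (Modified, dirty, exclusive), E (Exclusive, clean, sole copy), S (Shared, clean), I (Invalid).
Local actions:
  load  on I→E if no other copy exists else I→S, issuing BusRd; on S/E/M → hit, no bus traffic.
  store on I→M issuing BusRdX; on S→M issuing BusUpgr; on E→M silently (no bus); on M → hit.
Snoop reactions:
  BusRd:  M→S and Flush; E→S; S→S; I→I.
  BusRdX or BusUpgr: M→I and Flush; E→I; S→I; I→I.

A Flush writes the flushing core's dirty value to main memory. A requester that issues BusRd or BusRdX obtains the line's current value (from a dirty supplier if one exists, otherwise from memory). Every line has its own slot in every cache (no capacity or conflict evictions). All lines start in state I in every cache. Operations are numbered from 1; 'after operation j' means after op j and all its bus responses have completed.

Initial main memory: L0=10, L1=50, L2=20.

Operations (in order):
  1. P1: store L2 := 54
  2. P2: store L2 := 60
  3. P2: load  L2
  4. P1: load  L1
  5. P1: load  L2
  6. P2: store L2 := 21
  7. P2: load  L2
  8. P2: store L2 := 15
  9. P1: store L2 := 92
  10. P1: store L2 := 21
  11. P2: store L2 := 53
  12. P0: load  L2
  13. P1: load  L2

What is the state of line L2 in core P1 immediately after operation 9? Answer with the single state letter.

state = M

[1] P1: store L2 := 54 | P0:I, P1:M(54), P2:I | bus: BusRdX
[2] P2: store L2 := 60 | P0:I, P1:I, P2:M(60) | bus: BusRdX,Flush
[3] P2: load  L2 | P0:I, P1:I, P2:M(60) | bus: none
[4] P1: load  L1 | P0:I, P1:E(50), P2:I | bus: BusRd
[5] P1: load  L2 | P0:I, P1:S(60), P2:S(60) | bus: BusRd,Flush
[6] P2: store L2 := 21 | P0:I, P1:I, P2:M(21) | bus: BusUpgr
[7] P2: load  L2 | P0:I, P1:I, P2:M(21) | bus: none
[8] P2: store L2 := 15 | P0:I, P1:I, P2:M(15) | bus: none
[9] P1: store L2 := 92 | P0:I, P1:M(92), P2:I | bus: BusRdX,Flush
[10] P1: store L2 := 21 | P0:I, P1:M(21), P2:I | bus: none
[11] P2: store L2 := 53 | P0:I, P1:I, P2:M(53) | bus: BusRdX,Flush
[12] P0: load  L2 | P0:S(53), P1:I, P2:S(53) | bus: BusRd,Flush
[13] P1: load  L2 | P0:S(53), P1:S(53), P2:S(53) | bus: BusRd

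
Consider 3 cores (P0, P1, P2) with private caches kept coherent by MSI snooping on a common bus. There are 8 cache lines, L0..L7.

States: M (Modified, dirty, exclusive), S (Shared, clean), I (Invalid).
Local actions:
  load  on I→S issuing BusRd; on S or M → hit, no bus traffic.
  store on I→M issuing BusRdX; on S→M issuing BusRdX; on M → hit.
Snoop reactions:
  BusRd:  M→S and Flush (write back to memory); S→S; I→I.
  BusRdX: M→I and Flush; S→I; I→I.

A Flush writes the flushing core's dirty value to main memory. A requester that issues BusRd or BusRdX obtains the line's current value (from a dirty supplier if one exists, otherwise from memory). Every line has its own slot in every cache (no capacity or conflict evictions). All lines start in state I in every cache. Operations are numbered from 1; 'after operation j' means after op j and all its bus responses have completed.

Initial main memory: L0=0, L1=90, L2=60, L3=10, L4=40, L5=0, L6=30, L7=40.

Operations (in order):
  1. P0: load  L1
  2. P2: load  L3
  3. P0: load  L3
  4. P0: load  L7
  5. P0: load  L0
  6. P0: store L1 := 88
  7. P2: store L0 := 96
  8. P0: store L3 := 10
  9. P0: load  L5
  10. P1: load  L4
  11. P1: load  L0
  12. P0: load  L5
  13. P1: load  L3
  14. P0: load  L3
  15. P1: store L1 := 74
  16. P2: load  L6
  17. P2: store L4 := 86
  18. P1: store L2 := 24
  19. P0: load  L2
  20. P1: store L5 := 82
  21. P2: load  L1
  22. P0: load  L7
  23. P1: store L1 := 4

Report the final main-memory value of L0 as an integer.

memory[L0] = 96

1. P0: load  L1  bus=[BusRd]  L1: P0=S P1=I P2=I  mem[L1]=90
2. P2: load  L3  bus=[BusRd]  L3: P0=I P1=I P2=S  mem[L3]=10
3. P0: load  L3  bus=[BusRd]  L3: P0=S P1=I P2=S  mem[L3]=10
4. P0: load  L7  bus=[BusRd]  L7: P0=S P1=I P2=I  mem[L7]=40
5. P0: load  L0  bus=[BusRd]  L0: P0=S P1=I P2=I  mem[L0]=0
6. P0: store L1 := 88  bus=[BusRdX]  L1: P0=M P1=I P2=I  mem[L1]=90
7. P2: store L0 := 96  bus=[BusRdX]  L0: P0=I P1=I P2=M  mem[L0]=0
8. P0: store L3 := 10  bus=[BusRdX]  L3: P0=M P1=I P2=I  mem[L3]=10
9. P0: load  L5  bus=[BusRd]  L5: P0=S P1=I P2=I  mem[L5]=0
10. P1: load  L4  bus=[BusRd]  L4: P0=I P1=S P2=I  mem[L4]=40
11. P1: load  L0  bus=[BusRd,Flush]  L0: P0=I P1=S P2=S  mem[L0]=96
12. P0: load  L5  bus=[-]  L5: P0=S P1=I P2=I  mem[L5]=0
13. P1: load  L3  bus=[BusRd,Flush]  L3: P0=S P1=S P2=I  mem[L3]=10
14. P0: load  L3  bus=[-]  L3: P0=S P1=S P2=I  mem[L3]=10
15. P1: store L1 := 74  bus=[BusRdX,Flush]  L1: P0=I P1=M P2=I  mem[L1]=88
16. P2: load  L6  bus=[BusRd]  L6: P0=I P1=I P2=S  mem[L6]=30
17. P2: store L4 := 86  bus=[BusRdX]  L4: P0=I P1=I P2=M  mem[L4]=40
18. P1: store L2 := 24  bus=[BusRdX]  L2: P0=I P1=M P2=I  mem[L2]=60
19. P0: load  L2  bus=[BusRd,Flush]  L2: P0=S P1=S P2=I  mem[L2]=24
20. P1: store L5 := 82  bus=[BusRdX]  L5: P0=I P1=M P2=I  mem[L5]=0
21. P2: load  L1  bus=[BusRd,Flush]  L1: P0=I P1=S P2=S  mem[L1]=74
22. P0: load  L7  bus=[-]  L7: P0=S P1=I P2=I  mem[L7]=40
23. P1: store L1 := 4  bus=[BusRdX]  L1: P0=I P1=M P2=I  mem[L1]=74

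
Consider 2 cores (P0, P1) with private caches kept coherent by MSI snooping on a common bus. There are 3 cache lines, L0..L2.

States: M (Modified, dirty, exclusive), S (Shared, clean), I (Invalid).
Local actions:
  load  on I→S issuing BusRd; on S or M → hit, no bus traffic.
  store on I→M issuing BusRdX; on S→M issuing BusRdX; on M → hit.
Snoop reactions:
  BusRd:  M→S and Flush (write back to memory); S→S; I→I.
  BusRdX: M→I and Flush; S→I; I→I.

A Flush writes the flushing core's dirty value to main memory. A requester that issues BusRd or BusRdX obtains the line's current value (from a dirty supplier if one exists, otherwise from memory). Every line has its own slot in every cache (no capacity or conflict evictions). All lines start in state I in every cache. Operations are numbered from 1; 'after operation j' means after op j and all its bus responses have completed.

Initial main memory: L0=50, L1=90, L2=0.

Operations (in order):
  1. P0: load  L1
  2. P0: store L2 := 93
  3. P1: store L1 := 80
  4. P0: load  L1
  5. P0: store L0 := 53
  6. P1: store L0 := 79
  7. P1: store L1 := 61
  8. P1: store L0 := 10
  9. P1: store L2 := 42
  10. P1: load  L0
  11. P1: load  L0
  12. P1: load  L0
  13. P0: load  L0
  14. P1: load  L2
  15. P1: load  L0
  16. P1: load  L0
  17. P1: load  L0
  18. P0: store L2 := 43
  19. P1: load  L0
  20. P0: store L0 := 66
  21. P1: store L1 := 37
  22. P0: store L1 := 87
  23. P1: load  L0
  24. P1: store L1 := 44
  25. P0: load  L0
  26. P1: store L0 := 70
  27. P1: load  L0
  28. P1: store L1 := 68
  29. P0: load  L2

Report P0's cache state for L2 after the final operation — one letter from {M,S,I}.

  op1 P0: load  L1 → S/I on L1; bus BusRd; mem=90
  op2 P0: store L2 := 93 → M/I on L2; bus BusRdX; mem=0
  op3 P1: store L1 := 80 → I/M on L1; bus BusRdX; mem=90
  op4 P0: load  L1 → S/S on L1; bus BusRd Flush; mem=80
  op5 P0: store L0 := 53 → M/I on L0; bus BusRdX; mem=50
  op6 P1: store L0 := 79 → I/M on L0; bus BusRdX Flush; mem=53
  op7 P1: store L1 := 61 → I/M on L1; bus BusRdX; mem=80
  op8 P1: store L0 := 10 → I/M on L0; bus (none); mem=53
  op9 P1: store L2 := 42 → I/M on L2; bus BusRdX Flush; mem=93
  op10 P1: load  L0 → I/M on L0; bus (none); mem=53
  op11 P1: load  L0 → I/M on L0; bus (none); mem=53
  op12 P1: load  L0 → I/M on L0; bus (none); mem=53
  op13 P0: load  L0 → S/S on L0; bus BusRd Flush; mem=10
  op14 P1: load  L2 → I/M on L2; bus (none); mem=93
  op15 P1: load  L0 → S/S on L0; bus (none); mem=10
  op16 P1: load  L0 → S/S on L0; bus (none); mem=10
  op17 P1: load  L0 → S/S on L0; bus (none); mem=10
  op18 P0: store L2 := 43 → M/I on L2; bus BusRdX Flush; mem=42
  op19 P1: load  L0 → S/S on L0; bus (none); mem=10
  op20 P0: store L0 := 66 → M/I on L0; bus BusRdX; mem=10
  op21 P1: store L1 := 37 → I/M on L1; bus (none); mem=80
  op22 P0: store L1 := 87 → M/I on L1; bus BusRdX Flush; mem=37
  op23 P1: load  L0 → S/S on L0; bus BusRd Flush; mem=66
  op24 P1: store L1 := 44 → I/M on L1; bus BusRdX Flush; mem=87
  op25 P0: load  L0 → S/S on L0; bus (none); mem=66
  op26 P1: store L0 := 70 → I/M on L0; bus BusRdX; mem=66
  op27 P1: load  L0 → I/M on L0; bus (none); mem=66
  op28 P1: store L1 := 68 → I/M on L1; bus (none); mem=87
  op29 P0: load  L2 → M/I on L2; bus (none); mem=42

state = M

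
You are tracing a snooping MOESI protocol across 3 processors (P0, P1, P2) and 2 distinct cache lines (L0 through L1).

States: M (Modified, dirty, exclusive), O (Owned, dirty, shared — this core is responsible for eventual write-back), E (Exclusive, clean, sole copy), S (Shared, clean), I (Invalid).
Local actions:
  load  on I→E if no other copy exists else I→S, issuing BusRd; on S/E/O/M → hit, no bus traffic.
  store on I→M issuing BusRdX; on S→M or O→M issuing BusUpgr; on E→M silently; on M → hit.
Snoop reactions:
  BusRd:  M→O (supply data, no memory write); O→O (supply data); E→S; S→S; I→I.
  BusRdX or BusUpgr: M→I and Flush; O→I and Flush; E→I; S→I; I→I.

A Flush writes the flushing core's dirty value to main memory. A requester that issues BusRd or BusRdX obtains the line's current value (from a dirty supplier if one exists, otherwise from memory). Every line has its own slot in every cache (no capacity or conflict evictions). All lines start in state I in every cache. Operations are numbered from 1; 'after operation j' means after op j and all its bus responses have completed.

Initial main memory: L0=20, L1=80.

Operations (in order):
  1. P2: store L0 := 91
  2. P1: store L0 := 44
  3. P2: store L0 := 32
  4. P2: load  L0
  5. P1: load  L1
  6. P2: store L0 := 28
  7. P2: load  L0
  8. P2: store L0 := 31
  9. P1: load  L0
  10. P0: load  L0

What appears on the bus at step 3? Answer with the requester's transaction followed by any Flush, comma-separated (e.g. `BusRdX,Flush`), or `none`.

  op1 P2: store L0 := 91 → I/I/M on L0; bus BusRdX; mem=20
  op2 P1: store L0 := 44 → I/M/I on L0; bus BusRdX Flush; mem=91
  op3 P2: store L0 := 32 → I/I/M on L0; bus BusRdX Flush; mem=44
  op4 P2: load  L0 → I/I/M on L0; bus (none); mem=44
  op5 P1: load  L1 → I/E/I on L1; bus BusRd; mem=80
  op6 P2: store L0 := 28 → I/I/M on L0; bus (none); mem=44
  op7 P2: load  L0 → I/I/M on L0; bus (none); mem=44
  op8 P2: store L0 := 31 → I/I/M on L0; bus (none); mem=44
  op9 P1: load  L0 → I/S/O on L0; bus BusRd; mem=44
  op10 P0: load  L0 → S/S/O on L0; bus BusRd; mem=44

bus = BusRdX,Flush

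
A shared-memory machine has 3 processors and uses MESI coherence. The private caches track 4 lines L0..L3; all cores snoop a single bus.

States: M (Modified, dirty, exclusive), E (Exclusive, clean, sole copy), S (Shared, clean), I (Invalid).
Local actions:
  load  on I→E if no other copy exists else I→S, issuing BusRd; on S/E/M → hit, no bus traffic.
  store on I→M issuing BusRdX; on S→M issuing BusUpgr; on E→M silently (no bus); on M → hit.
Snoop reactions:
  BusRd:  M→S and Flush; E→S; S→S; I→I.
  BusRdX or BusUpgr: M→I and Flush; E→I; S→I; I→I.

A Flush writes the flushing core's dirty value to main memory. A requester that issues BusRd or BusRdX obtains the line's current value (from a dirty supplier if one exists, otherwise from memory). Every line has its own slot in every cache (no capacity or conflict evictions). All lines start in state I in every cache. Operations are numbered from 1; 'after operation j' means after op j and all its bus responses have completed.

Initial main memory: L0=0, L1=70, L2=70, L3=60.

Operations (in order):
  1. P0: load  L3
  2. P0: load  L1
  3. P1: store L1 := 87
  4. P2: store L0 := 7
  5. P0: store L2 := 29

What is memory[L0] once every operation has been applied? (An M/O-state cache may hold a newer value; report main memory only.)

memory[L0] = 0

step 1: P0: load  L3  ⟶  EII  (L3)  txn=BusRd  M[L3]=60
step 2: P0: load  L1  ⟶  EII  (L1)  txn=BusRd  M[L1]=70
step 3: P1: store L1 := 87  ⟶  IMI  (L1)  txn=BusRdX  M[L1]=70
step 4: P2: store L0 := 7  ⟶  IIM  (L0)  txn=BusRdX  M[L0]=0
step 5: P0: store L2 := 29  ⟶  MII  (L2)  txn=BusRdX  M[L2]=70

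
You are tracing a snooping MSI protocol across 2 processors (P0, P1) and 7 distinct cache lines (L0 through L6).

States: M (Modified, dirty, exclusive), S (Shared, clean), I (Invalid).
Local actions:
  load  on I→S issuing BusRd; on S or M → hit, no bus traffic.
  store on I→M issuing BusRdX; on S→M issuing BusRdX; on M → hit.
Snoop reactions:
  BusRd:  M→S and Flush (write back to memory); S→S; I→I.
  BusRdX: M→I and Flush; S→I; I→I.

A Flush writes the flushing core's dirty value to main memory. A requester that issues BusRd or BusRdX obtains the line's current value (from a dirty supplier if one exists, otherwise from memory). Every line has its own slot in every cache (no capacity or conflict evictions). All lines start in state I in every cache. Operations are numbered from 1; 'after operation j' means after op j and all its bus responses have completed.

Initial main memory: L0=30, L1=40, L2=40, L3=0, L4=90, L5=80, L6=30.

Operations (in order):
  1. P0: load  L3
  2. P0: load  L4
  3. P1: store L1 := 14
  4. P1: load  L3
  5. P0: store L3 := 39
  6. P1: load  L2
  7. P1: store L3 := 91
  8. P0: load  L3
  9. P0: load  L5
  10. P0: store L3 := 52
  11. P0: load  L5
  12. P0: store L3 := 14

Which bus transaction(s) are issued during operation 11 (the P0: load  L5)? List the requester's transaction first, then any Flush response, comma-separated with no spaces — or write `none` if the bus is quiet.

  op1 P0: load  L3 → S/I on L3; bus BusRd; mem=0
  op2 P0: load  L4 → S/I on L4; bus BusRd; mem=90
  op3 P1: store L1 := 14 → I/M on L1; bus BusRdX; mem=40
  op4 P1: load  L3 → S/S on L3; bus BusRd; mem=0
  op5 P0: store L3 := 39 → M/I on L3; bus BusRdX; mem=0
  op6 P1: load  L2 → I/S on L2; bus BusRd; mem=40
  op7 P1: store L3 := 91 → I/M on L3; bus BusRdX Flush; mem=39
  op8 P0: load  L3 → S/S on L3; bus BusRd Flush; mem=91
  op9 P0: load  L5 → S/I on L5; bus BusRd; mem=80
  op10 P0: store L3 := 52 → M/I on L3; bus BusRdX; mem=91
  op11 P0: load  L5 → S/I on L5; bus (none); mem=80
  op12 P0: store L3 := 14 → M/I on L3; bus (none); mem=91

bus = none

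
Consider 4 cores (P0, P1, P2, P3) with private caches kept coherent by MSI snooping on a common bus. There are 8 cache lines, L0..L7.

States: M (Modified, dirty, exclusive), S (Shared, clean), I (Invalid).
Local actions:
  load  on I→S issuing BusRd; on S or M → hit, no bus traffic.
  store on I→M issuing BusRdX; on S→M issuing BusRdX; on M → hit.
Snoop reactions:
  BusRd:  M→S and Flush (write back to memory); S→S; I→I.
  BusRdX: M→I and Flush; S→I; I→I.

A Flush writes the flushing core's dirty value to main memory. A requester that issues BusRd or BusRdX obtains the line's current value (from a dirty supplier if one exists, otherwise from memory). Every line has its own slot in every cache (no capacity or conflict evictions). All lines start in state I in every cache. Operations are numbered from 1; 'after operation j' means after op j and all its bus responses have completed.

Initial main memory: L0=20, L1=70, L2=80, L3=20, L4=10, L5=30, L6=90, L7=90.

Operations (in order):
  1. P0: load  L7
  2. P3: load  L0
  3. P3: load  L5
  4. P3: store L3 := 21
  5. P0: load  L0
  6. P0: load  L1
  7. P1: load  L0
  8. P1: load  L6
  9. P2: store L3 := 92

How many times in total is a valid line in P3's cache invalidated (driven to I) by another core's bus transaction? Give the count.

invalidations = 1

[1] P0: load  L7 | P0:S(90), P1:I, P2:I, P3:I | bus: BusRd
[2] P3: load  L0 | P0:I, P1:I, P2:I, P3:S(20) | bus: BusRd
[3] P3: load  L5 | P0:I, P1:I, P2:I, P3:S(30) | bus: BusRd
[4] P3: store L3 := 21 | P0:I, P1:I, P2:I, P3:M(21) | bus: BusRdX
[5] P0: load  L0 | P0:S(20), P1:I, P2:I, P3:S(20) | bus: BusRd
[6] P0: load  L1 | P0:S(70), P1:I, P2:I, P3:I | bus: BusRd
[7] P1: load  L0 | P0:S(20), P1:S(20), P2:I, P3:S(20) | bus: BusRd
[8] P1: load  L6 | P0:I, P1:S(90), P2:I, P3:I | bus: BusRd
[9] P2: store L3 := 92 | P0:I, P1:I, P2:M(92), P3:I | bus: BusRdX,Flush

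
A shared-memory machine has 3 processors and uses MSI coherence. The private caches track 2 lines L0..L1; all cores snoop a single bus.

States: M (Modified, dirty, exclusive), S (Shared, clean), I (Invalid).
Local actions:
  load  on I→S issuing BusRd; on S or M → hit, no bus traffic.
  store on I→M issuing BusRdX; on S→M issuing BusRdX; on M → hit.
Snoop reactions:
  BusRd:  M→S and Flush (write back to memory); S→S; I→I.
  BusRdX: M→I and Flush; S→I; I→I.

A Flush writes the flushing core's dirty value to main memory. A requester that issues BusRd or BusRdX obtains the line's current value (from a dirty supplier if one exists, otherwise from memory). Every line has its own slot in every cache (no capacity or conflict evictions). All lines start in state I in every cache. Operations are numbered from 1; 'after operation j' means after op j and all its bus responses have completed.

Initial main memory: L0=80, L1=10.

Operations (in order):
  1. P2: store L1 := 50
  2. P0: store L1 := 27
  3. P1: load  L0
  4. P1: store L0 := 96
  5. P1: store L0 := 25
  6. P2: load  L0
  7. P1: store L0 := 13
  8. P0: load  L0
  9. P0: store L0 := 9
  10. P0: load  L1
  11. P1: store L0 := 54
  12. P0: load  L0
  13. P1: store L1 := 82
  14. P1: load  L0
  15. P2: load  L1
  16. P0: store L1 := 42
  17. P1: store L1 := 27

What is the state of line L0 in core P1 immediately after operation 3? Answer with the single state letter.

[1] P2: store L1 := 50 | P0:I, P1:I, P2:M(50) | bus: BusRdX
[2] P0: store L1 := 27 | P0:M(27), P1:I, P2:I | bus: BusRdX,Flush
[3] P1: load  L0 | P0:I, P1:S(80), P2:I | bus: BusRd
[4] P1: store L0 := 96 | P0:I, P1:M(96), P2:I | bus: BusRdX
[5] P1: store L0 := 25 | P0:I, P1:M(25), P2:I | bus: none
[6] P2: load  L0 | P0:I, P1:S(25), P2:S(25) | bus: BusRd,Flush
[7] P1: store L0 := 13 | P0:I, P1:M(13), P2:I | bus: BusRdX
[8] P0: load  L0 | P0:S(13), P1:S(13), P2:I | bus: BusRd,Flush
[9] P0: store L0 := 9 | P0:M(9), P1:I, P2:I | bus: BusRdX
[10] P0: load  L1 | P0:M(27), P1:I, P2:I | bus: none
[11] P1: store L0 := 54 | P0:I, P1:M(54), P2:I | bus: BusRdX,Flush
[12] P0: load  L0 | P0:S(54), P1:S(54), P2:I | bus: BusRd,Flush
[13] P1: store L1 := 82 | P0:I, P1:M(82), P2:I | bus: BusRdX,Flush
[14] P1: load  L0 | P0:S(54), P1:S(54), P2:I | bus: none
[15] P2: load  L1 | P0:I, P1:S(82), P2:S(82) | bus: BusRd,Flush
[16] P0: store L1 := 42 | P0:M(42), P1:I, P2:I | bus: BusRdX
[17] P1: store L1 := 27 | P0:I, P1:M(27), P2:I | bus: BusRdX,Flush

state = S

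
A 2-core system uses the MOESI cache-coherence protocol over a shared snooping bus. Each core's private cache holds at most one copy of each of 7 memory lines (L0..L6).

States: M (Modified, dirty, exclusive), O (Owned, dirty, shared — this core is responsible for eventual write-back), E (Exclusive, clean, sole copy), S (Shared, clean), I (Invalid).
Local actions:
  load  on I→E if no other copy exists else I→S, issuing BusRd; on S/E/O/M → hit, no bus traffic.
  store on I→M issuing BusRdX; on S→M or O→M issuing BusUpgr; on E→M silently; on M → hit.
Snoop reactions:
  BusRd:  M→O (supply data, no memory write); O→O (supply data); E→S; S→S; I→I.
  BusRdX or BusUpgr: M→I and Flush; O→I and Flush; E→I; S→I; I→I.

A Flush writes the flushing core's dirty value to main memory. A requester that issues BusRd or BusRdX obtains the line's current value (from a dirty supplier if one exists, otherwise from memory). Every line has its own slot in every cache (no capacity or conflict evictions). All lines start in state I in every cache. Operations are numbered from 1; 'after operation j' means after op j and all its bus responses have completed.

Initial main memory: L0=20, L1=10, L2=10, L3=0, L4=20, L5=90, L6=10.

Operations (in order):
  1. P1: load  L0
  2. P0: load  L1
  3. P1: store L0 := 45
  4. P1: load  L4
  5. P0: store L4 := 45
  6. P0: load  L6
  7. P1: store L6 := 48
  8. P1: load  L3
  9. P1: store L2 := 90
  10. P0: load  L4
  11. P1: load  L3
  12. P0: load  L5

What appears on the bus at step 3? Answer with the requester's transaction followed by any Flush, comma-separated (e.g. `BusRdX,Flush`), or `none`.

bus = none

1. P1: load  L0  bus=[BusRd]  L0: P0=I P1=E  mem[L0]=20
2. P0: load  L1  bus=[BusRd]  L1: P0=E P1=I  mem[L1]=10
3. P1: store L0 := 45  bus=[-]  L0: P0=I P1=M  mem[L0]=20
4. P1: load  L4  bus=[BusRd]  L4: P0=I P1=E  mem[L4]=20
5. P0: store L4 := 45  bus=[BusRdX]  L4: P0=M P1=I  mem[L4]=20
6. P0: load  L6  bus=[BusRd]  L6: P0=E P1=I  mem[L6]=10
7. P1: store L6 := 48  bus=[BusRdX]  L6: P0=I P1=M  mem[L6]=10
8. P1: load  L3  bus=[BusRd]  L3: P0=I P1=E  mem[L3]=0
9. P1: store L2 := 90  bus=[BusRdX]  L2: P0=I P1=M  mem[L2]=10
10. P0: load  L4  bus=[-]  L4: P0=M P1=I  mem[L4]=20
11. P1: load  L3  bus=[-]  L3: P0=I P1=E  mem[L3]=0
12. P0: load  L5  bus=[BusRd]  L5: P0=E P1=I  mem[L5]=90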